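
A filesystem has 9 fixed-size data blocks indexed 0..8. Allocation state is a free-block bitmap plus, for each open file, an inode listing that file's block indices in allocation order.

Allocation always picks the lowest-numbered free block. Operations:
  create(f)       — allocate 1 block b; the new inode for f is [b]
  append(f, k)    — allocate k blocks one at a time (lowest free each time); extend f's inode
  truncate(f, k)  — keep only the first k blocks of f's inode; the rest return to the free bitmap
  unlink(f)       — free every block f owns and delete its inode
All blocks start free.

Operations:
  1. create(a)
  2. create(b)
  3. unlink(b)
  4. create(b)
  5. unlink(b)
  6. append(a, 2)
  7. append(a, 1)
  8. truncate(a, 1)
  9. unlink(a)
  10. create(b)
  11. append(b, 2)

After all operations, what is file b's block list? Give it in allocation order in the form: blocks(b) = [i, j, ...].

blocks(b) = [0, 1, 2]

create(a): bitmap=F........ | a=[0]
create(b): bitmap=FF....... | a=[0] b=[1]
unlink(b): bitmap=F........ | a=[0]
create(b): bitmap=FF....... | a=[0] b=[1]
unlink(b): bitmap=F........ | a=[0]
append(a, 2): bitmap=FFF...... | a=[0, 1, 2]
append(a, 1): bitmap=FFFF..... | a=[0, 1, 2, 3]
truncate(a, 1): bitmap=F........ | a=[0]
unlink(a): bitmap=......... | 
create(b): bitmap=F........ | b=[0]
append(b, 2): bitmap=FFF...... | b=[0, 1, 2]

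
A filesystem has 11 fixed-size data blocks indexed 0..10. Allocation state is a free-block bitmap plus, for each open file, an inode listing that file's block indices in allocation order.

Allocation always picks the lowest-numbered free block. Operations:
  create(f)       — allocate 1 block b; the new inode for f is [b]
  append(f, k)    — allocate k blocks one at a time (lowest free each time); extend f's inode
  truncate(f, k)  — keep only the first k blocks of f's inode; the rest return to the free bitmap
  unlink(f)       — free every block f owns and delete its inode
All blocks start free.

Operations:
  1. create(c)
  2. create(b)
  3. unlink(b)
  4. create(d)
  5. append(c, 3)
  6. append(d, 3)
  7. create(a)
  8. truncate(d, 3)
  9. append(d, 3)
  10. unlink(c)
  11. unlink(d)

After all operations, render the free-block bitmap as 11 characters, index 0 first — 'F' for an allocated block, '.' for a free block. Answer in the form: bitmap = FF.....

bitmap = ........F..

[1] create(c) — c=0 (map F..........)
[2] create(b) — b=1 c=0 (map FF.........)
[3] unlink(b) — c=0 (map F..........)
[4] create(d) — c=0 d=1 (map FF.........)
[5] append(c, 3) — c=0,2,3,4 d=1 (map FFFFF......)
[6] append(d, 3) — c=0,2,3,4 d=1,5,6,7 (map FFFFFFFF...)
[7] create(a) — a=8 c=0,2,3,4 d=1,5,6,7 (map FFFFFFFFF..)
[8] truncate(d, 3) — a=8 c=0,2,3,4 d=1,5,6 (map FFFFFFF.F..)
[9] append(d, 3) — a=8 c=0,2,3,4 d=1,5,6,7,9,10 (map FFFFFFFFFFF)
[10] unlink(c) — a=8 d=1,5,6,7,9,10 (map .F...FFFFFF)
[11] unlink(d) — a=8 (map ........F..)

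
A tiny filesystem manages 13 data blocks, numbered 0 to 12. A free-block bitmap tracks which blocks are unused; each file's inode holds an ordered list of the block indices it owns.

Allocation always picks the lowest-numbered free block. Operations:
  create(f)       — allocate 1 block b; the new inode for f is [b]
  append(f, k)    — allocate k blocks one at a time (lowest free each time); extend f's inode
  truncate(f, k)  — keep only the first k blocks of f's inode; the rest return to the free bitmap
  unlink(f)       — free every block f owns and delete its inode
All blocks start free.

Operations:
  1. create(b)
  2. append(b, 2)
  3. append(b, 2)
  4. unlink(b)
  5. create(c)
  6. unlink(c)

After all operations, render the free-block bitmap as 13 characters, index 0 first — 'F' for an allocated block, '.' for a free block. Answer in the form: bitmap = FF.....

bitmap = .............

after create(b) → b:[0]  free=[F............]
after append(b, 2) → b:[0, 1, 2]  free=[FFF..........]
after append(b, 2) → b:[0, 1, 2, 3, 4]  free=[FFFFF........]
after unlink(b) →   free=[.............]
after create(c) → c:[0]  free=[F............]
after unlink(c) →   free=[.............]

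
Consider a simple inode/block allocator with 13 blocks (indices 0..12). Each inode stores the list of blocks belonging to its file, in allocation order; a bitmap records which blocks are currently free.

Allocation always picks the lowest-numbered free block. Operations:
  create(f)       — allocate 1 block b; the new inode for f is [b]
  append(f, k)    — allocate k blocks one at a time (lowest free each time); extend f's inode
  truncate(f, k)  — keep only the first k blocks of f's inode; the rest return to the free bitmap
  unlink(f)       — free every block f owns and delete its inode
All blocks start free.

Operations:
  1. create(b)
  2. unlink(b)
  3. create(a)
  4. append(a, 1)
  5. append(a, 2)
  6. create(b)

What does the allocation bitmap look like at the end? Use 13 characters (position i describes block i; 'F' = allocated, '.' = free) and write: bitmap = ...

bitmap = FFFFF........

[1] create(b) — b=0 (map F............)
[2] unlink(b) —  (map .............)
[3] create(a) — a=0 (map F............)
[4] append(a, 1) — a=0,1 (map FF...........)
[5] append(a, 2) — a=0,1,2,3 (map FFFF.........)
[6] create(b) — a=0,1,2,3 b=4 (map FFFFF........)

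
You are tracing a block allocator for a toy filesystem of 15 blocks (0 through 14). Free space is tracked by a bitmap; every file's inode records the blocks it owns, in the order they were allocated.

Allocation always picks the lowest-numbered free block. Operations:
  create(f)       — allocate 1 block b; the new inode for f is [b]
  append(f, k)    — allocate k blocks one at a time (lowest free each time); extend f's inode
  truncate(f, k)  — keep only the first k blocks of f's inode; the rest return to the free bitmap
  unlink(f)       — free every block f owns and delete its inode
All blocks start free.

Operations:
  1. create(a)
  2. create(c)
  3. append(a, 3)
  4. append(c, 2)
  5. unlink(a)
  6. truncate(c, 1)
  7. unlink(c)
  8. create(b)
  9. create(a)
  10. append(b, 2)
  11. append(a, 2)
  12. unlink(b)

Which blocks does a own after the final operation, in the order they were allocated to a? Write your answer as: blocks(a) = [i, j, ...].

blocks(a) = [1, 4, 5]

create(a): bitmap=F.............. | a=[0]
create(c): bitmap=FF............. | a=[0] c=[1]
append(a, 3): bitmap=FFFFF.......... | a=[0, 2, 3, 4] c=[1]
append(c, 2): bitmap=FFFFFFF........ | a=[0, 2, 3, 4] c=[1, 5, 6]
unlink(a): bitmap=.F...FF........ | c=[1, 5, 6]
truncate(c, 1): bitmap=.F............. | c=[1]
unlink(c): bitmap=............... | 
create(b): bitmap=F.............. | b=[0]
create(a): bitmap=FF............. | a=[1] b=[0]
append(b, 2): bitmap=FFFF........... | a=[1] b=[0, 2, 3]
append(a, 2): bitmap=FFFFFF......... | a=[1, 4, 5] b=[0, 2, 3]
unlink(b): bitmap=.F..FF......... | a=[1, 4, 5]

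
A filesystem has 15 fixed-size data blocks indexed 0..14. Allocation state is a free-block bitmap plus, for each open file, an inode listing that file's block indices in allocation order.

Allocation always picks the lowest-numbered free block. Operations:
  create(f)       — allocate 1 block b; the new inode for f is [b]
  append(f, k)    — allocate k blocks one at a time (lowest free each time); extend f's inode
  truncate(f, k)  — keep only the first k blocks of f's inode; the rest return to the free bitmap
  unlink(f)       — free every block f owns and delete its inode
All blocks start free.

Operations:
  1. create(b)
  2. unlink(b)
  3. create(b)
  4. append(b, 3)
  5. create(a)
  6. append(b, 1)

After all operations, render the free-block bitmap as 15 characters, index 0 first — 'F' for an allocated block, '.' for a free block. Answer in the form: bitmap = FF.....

bitmap = FFFFFF.........

[1] create(b) — b=0 (map F..............)
[2] unlink(b) —  (map ...............)
[3] create(b) — b=0 (map F..............)
[4] append(b, 3) — b=0,1,2,3 (map FFFF...........)
[5] create(a) — a=4 b=0,1,2,3 (map FFFFF..........)
[6] append(b, 1) — a=4 b=0,1,2,3,5 (map FFFFFF.........)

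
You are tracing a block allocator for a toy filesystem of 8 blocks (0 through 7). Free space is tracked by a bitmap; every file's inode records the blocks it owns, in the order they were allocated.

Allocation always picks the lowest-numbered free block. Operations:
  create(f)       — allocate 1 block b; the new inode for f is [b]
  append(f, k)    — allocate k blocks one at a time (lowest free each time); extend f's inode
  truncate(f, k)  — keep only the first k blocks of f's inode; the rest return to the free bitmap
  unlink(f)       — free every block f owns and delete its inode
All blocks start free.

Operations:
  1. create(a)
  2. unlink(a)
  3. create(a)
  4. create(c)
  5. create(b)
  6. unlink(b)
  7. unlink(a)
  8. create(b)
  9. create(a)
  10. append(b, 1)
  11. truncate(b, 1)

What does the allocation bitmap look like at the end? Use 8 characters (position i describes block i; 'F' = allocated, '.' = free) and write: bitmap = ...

  1. create(a)  ⇒  F.......  {a→[0]}
  2. unlink(a)  ⇒  ........  {}
  3. create(a)  ⇒  F.......  {a→[0]}
  4. create(c)  ⇒  FF......  {a→[0]; c→[1]}
  5. create(b)  ⇒  FFF.....  {a→[0]; b→[2]; c→[1]}
  6. unlink(b)  ⇒  FF......  {a→[0]; c→[1]}
  7. unlink(a)  ⇒  .F......  {c→[1]}
  8. create(b)  ⇒  FF......  {b→[0]; c→[1]}
  9. create(a)  ⇒  FFF.....  {a→[2]; b→[0]; c→[1]}
  10. append(b, 1)  ⇒  FFFF....  {a→[2]; b→[0, 3]; c→[1]}
  11. truncate(b, 1)  ⇒  FFF.....  {a→[2]; b→[0]; c→[1]}

bitmap = FFF.....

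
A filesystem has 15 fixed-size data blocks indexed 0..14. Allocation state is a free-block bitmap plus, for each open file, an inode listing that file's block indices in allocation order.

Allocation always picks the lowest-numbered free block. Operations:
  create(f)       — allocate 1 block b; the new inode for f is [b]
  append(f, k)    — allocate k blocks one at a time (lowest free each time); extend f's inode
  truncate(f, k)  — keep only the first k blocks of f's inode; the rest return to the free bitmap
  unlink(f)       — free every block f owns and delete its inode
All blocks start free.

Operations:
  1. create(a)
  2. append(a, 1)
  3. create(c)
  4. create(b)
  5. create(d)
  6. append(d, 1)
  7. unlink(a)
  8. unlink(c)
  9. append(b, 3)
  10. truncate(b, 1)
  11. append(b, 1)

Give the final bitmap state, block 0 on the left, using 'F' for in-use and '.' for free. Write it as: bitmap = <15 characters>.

bitmap = F..FFF.........

[1] create(a) — a=0 (map F..............)
[2] append(a, 1) — a=0,1 (map FF.............)
[3] create(c) — a=0,1 c=2 (map FFF............)
[4] create(b) — a=0,1 b=3 c=2 (map FFFF...........)
[5] create(d) — a=0,1 b=3 c=2 d=4 (map FFFFF..........)
[6] append(d, 1) — a=0,1 b=3 c=2 d=4,5 (map FFFFFF.........)
[7] unlink(a) — b=3 c=2 d=4,5 (map ..FFFF.........)
[8] unlink(c) — b=3 d=4,5 (map ...FFF.........)
[9] append(b, 3) — b=3,0,1,2 d=4,5 (map FFFFFF.........)
[10] truncate(b, 1) — b=3 d=4,5 (map ...FFF.........)
[11] append(b, 1) — b=3,0 d=4,5 (map F..FFF.........)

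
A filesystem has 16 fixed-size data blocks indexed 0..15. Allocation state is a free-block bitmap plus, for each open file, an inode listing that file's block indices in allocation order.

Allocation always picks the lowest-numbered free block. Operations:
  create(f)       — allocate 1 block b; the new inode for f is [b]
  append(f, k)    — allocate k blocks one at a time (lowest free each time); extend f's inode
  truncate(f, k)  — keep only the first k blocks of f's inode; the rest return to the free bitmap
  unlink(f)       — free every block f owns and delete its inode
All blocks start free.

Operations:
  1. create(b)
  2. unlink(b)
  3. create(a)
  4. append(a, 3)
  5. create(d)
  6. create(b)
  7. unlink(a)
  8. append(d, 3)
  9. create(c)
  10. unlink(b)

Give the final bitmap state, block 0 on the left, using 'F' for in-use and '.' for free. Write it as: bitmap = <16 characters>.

bitmap = FFFFF...........

[1] create(b) — b=0 (map F...............)
[2] unlink(b) —  (map ................)
[3] create(a) — a=0 (map F...............)
[4] append(a, 3) — a=0,1,2,3 (map FFFF............)
[5] create(d) — a=0,1,2,3 d=4 (map FFFFF...........)
[6] create(b) — a=0,1,2,3 b=5 d=4 (map FFFFFF..........)
[7] unlink(a) — b=5 d=4 (map ....FF..........)
[8] append(d, 3) — b=5 d=4,0,1,2 (map FFF.FF..........)
[9] create(c) — b=5 c=3 d=4,0,1,2 (map FFFFFF..........)
[10] unlink(b) — c=3 d=4,0,1,2 (map FFFFF...........)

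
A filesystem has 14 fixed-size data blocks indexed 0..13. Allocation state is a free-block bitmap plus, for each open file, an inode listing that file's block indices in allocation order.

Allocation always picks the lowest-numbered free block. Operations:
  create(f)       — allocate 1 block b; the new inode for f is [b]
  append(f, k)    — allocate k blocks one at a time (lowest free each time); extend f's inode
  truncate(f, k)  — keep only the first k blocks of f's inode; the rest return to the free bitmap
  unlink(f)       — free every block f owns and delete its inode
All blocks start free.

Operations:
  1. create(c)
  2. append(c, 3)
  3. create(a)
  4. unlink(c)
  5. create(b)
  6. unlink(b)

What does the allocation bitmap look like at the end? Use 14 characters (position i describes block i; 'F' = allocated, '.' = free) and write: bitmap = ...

after create(c) → c:[0]  free=[F.............]
after append(c, 3) → c:[0, 1, 2, 3]  free=[FFFF..........]
after create(a) → a:[4], c:[0, 1, 2, 3]  free=[FFFFF.........]
after unlink(c) → a:[4]  free=[....F.........]
after create(b) → a:[4], b:[0]  free=[F...F.........]
after unlink(b) → a:[4]  free=[....F.........]

bitmap = ....F.........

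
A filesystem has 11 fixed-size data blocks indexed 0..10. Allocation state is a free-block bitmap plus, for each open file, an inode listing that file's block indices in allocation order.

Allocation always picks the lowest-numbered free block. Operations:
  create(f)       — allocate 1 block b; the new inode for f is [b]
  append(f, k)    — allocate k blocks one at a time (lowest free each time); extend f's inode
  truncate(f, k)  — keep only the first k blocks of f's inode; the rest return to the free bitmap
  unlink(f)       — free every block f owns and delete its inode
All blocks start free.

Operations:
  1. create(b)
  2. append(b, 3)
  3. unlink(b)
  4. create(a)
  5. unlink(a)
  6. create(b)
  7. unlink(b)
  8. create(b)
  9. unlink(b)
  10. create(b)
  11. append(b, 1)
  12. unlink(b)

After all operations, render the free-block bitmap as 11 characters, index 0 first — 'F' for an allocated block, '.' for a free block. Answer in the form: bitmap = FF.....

bitmap = ...........

create(b): bitmap=F.......... | b=[0]
append(b, 3): bitmap=FFFF....... | b=[0, 1, 2, 3]
unlink(b): bitmap=........... | 
create(a): bitmap=F.......... | a=[0]
unlink(a): bitmap=........... | 
create(b): bitmap=F.......... | b=[0]
unlink(b): bitmap=........... | 
create(b): bitmap=F.......... | b=[0]
unlink(b): bitmap=........... | 
create(b): bitmap=F.......... | b=[0]
append(b, 1): bitmap=FF......... | b=[0, 1]
unlink(b): bitmap=........... | 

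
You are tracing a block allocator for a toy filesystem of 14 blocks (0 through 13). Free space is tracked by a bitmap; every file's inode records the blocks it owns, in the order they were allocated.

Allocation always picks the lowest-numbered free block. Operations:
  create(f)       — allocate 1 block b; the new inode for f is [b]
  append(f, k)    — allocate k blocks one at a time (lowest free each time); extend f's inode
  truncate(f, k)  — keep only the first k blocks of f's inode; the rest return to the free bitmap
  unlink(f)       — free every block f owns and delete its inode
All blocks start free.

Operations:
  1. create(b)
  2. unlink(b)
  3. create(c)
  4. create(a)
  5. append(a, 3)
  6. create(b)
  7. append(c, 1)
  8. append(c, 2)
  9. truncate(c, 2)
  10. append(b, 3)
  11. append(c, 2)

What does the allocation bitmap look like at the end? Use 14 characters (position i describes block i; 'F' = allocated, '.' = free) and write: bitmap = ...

bitmap = FFFFFFFFFFFF..

create(b): bitmap=F............. | b=[0]
unlink(b): bitmap=.............. | 
create(c): bitmap=F............. | c=[0]
create(a): bitmap=FF............ | a=[1] c=[0]
append(a, 3): bitmap=FFFFF......... | a=[1, 2, 3, 4] c=[0]
create(b): bitmap=FFFFFF........ | a=[1, 2, 3, 4] b=[5] c=[0]
append(c, 1): bitmap=FFFFFFF....... | a=[1, 2, 3, 4] b=[5] c=[0, 6]
append(c, 2): bitmap=FFFFFFFFF..... | a=[1, 2, 3, 4] b=[5] c=[0, 6, 7, 8]
truncate(c, 2): bitmap=FFFFFFF....... | a=[1, 2, 3, 4] b=[5] c=[0, 6]
append(b, 3): bitmap=FFFFFFFFFF.... | a=[1, 2, 3, 4] b=[5, 7, 8, 9] c=[0, 6]
append(c, 2): bitmap=FFFFFFFFFFFF.. | a=[1, 2, 3, 4] b=[5, 7, 8, 9] c=[0, 6, 10, 11]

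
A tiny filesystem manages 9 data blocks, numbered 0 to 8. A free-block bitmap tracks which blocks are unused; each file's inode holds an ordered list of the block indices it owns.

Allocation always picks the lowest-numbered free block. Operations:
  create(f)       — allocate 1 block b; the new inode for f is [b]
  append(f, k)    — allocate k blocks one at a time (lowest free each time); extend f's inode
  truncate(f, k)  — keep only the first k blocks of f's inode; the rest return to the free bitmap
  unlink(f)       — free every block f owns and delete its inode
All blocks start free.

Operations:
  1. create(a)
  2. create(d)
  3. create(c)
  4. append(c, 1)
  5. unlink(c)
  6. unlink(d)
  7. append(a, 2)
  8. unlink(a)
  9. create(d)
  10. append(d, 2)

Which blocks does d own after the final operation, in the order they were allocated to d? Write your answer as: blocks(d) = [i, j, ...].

after create(a) → a:[0]  free=[F........]
after create(d) → a:[0], d:[1]  free=[FF.......]
after create(c) → a:[0], c:[2], d:[1]  free=[FFF......]
after append(c, 1) → a:[0], c:[2, 3], d:[1]  free=[FFFF.....]
after unlink(c) → a:[0], d:[1]  free=[FF.......]
after unlink(d) → a:[0]  free=[F........]
after append(a, 2) → a:[0, 1, 2]  free=[FFF......]
after unlink(a) →   free=[.........]
after create(d) → d:[0]  free=[F........]
after append(d, 2) → d:[0, 1, 2]  free=[FFF......]

blocks(d) = [0, 1, 2]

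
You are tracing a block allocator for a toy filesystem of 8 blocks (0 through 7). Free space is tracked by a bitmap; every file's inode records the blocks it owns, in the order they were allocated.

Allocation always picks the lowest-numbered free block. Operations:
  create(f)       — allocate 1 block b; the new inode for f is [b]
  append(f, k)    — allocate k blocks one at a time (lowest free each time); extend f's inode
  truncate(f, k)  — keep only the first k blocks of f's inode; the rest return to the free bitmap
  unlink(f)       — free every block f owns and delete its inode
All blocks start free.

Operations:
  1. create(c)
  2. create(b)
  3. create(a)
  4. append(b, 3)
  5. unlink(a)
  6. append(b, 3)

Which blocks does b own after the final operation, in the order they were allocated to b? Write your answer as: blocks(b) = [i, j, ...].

after create(c) → c:[0]  free=[F.......]
after create(b) → b:[1], c:[0]  free=[FF......]
after create(a) → a:[2], b:[1], c:[0]  free=[FFF.....]
after append(b, 3) → a:[2], b:[1, 3, 4, 5], c:[0]  free=[FFFFFF..]
after unlink(a) → b:[1, 3, 4, 5], c:[0]  free=[FF.FFF..]
after append(b, 3) → b:[1, 3, 4, 5, 2, 6, 7], c:[0]  free=[FFFFFFFF]

blocks(b) = [1, 3, 4, 5, 2, 6, 7]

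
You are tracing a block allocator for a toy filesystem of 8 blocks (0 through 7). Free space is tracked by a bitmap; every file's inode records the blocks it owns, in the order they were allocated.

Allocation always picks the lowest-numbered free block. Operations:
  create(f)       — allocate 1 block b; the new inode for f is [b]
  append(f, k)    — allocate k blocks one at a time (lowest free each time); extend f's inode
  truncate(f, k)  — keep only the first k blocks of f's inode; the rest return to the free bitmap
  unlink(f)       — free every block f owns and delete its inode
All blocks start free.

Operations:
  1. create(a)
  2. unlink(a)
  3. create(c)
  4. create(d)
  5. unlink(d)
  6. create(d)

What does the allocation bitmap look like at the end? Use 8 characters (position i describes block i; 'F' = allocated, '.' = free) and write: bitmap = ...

[1] create(a) — a=0 (map F.......)
[2] unlink(a) —  (map ........)
[3] create(c) — c=0 (map F.......)
[4] create(d) — c=0 d=1 (map FF......)
[5] unlink(d) — c=0 (map F.......)
[6] create(d) — c=0 d=1 (map FF......)

bitmap = FF......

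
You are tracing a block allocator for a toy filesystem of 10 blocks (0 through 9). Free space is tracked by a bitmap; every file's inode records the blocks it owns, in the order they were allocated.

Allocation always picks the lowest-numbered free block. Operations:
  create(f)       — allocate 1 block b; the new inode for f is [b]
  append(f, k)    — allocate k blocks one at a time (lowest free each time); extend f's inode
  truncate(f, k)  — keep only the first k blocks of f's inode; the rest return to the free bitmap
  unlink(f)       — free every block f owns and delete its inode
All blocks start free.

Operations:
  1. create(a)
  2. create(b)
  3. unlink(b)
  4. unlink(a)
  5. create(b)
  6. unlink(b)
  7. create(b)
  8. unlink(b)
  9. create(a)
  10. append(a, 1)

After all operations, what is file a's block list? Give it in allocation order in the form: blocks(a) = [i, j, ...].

blocks(a) = [0, 1]

[1] create(a) — a=0 (map F.........)
[2] create(b) — a=0 b=1 (map FF........)
[3] unlink(b) — a=0 (map F.........)
[4] unlink(a) —  (map ..........)
[5] create(b) — b=0 (map F.........)
[6] unlink(b) —  (map ..........)
[7] create(b) — b=0 (map F.........)
[8] unlink(b) —  (map ..........)
[9] create(a) — a=0 (map F.........)
[10] append(a, 1) — a=0,1 (map FF........)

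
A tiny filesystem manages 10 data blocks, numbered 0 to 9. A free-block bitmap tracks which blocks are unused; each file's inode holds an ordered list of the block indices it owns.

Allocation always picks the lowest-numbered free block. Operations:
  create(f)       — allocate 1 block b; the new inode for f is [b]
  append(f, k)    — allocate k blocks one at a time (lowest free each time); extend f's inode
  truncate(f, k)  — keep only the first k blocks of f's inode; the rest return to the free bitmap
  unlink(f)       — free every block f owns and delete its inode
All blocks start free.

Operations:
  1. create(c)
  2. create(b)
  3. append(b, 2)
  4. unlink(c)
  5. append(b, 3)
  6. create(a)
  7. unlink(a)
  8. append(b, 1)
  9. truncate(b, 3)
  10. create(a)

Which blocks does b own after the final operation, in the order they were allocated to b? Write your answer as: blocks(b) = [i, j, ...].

create(c): bitmap=F......... | c=[0]
create(b): bitmap=FF........ | b=[1] c=[0]
append(b, 2): bitmap=FFFF...... | b=[1, 2, 3] c=[0]
unlink(c): bitmap=.FFF...... | b=[1, 2, 3]
append(b, 3): bitmap=FFFFFF.... | b=[1, 2, 3, 0, 4, 5]
create(a): bitmap=FFFFFFF... | a=[6] b=[1, 2, 3, 0, 4, 5]
unlink(a): bitmap=FFFFFF.... | b=[1, 2, 3, 0, 4, 5]
append(b, 1): bitmap=FFFFFFF... | b=[1, 2, 3, 0, 4, 5, 6]
truncate(b, 3): bitmap=.FFF...... | b=[1, 2, 3]
create(a): bitmap=FFFF...... | a=[0] b=[1, 2, 3]

blocks(b) = [1, 2, 3]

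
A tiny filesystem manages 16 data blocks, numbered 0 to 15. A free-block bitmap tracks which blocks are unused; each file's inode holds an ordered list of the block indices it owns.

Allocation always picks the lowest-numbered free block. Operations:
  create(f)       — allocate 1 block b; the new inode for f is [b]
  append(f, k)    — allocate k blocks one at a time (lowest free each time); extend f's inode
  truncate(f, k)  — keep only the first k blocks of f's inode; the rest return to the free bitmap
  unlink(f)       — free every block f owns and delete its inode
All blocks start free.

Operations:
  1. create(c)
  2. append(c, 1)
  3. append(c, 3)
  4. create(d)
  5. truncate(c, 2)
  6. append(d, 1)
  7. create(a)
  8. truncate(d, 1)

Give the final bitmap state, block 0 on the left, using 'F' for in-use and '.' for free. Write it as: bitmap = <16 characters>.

[1] create(c) — c=0 (map F...............)
[2] append(c, 1) — c=0,1 (map FF..............)
[3] append(c, 3) — c=0,1,2,3,4 (map FFFFF...........)
[4] create(d) — c=0,1,2,3,4 d=5 (map FFFFFF..........)
[5] truncate(c, 2) — c=0,1 d=5 (map FF...F..........)
[6] append(d, 1) — c=0,1 d=5,2 (map FFF..F..........)
[7] create(a) — a=3 c=0,1 d=5,2 (map FFFF.F..........)
[8] truncate(d, 1) — a=3 c=0,1 d=5 (map FF.F.F..........)

bitmap = FF.F.F..........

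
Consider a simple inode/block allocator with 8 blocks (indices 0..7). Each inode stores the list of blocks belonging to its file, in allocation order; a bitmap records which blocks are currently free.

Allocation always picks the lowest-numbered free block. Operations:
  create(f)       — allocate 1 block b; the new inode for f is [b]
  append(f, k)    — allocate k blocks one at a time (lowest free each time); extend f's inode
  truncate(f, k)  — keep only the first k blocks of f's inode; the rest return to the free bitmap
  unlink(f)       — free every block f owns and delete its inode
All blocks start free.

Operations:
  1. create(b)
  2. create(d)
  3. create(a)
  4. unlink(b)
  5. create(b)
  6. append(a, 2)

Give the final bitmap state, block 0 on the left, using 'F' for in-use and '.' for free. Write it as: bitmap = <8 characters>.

bitmap = FFFFF...

  1. create(b)  ⇒  F.......  {b→[0]}
  2. create(d)  ⇒  FF......  {b→[0]; d→[1]}
  3. create(a)  ⇒  FFF.....  {a→[2]; b→[0]; d→[1]}
  4. unlink(b)  ⇒  .FF.....  {a→[2]; d→[1]}
  5. create(b)  ⇒  FFF.....  {a→[2]; b→[0]; d→[1]}
  6. append(a, 2)  ⇒  FFFFF...  {a→[2, 3, 4]; b→[0]; d→[1]}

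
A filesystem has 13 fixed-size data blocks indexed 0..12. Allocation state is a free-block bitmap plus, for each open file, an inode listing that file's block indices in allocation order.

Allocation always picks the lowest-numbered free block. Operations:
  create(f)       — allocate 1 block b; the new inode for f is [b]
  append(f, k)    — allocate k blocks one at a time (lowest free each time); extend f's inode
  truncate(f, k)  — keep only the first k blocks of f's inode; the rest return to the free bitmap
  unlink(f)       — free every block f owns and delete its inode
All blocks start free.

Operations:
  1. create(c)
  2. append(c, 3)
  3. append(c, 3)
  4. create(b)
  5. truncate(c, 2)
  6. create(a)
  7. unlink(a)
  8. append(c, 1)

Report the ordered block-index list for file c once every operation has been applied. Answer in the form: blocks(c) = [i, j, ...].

blocks(c) = [0, 1, 2]

  1. create(c)  ⇒  F............  {c→[0]}
  2. append(c, 3)  ⇒  FFFF.........  {c→[0, 1, 2, 3]}
  3. append(c, 3)  ⇒  FFFFFFF......  {c→[0, 1, 2, 3, 4, 5, 6]}
  4. create(b)  ⇒  FFFFFFFF.....  {b→[7]; c→[0, 1, 2, 3, 4, 5, 6]}
  5. truncate(c, 2)  ⇒  FF.....F.....  {b→[7]; c→[0, 1]}
  6. create(a)  ⇒  FFF....F.....  {a→[2]; b→[7]; c→[0, 1]}
  7. unlink(a)  ⇒  FF.....F.....  {b→[7]; c→[0, 1]}
  8. append(c, 1)  ⇒  FFF....F.....  {b→[7]; c→[0, 1, 2]}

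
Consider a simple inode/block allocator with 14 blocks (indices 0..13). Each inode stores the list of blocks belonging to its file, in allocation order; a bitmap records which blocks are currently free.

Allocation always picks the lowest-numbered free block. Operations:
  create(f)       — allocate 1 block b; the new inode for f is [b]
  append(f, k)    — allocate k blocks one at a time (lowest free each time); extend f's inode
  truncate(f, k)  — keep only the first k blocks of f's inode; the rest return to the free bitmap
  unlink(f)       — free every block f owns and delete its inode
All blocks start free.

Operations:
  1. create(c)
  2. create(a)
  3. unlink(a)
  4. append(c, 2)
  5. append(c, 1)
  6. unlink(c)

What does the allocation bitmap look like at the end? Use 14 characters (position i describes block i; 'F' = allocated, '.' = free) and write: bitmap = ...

  1. create(c)  ⇒  F.............  {c→[0]}
  2. create(a)  ⇒  FF............  {a→[1]; c→[0]}
  3. unlink(a)  ⇒  F.............  {c→[0]}
  4. append(c, 2)  ⇒  FFF...........  {c→[0, 1, 2]}
  5. append(c, 1)  ⇒  FFFF..........  {c→[0, 1, 2, 3]}
  6. unlink(c)  ⇒  ..............  {}

bitmap = ..............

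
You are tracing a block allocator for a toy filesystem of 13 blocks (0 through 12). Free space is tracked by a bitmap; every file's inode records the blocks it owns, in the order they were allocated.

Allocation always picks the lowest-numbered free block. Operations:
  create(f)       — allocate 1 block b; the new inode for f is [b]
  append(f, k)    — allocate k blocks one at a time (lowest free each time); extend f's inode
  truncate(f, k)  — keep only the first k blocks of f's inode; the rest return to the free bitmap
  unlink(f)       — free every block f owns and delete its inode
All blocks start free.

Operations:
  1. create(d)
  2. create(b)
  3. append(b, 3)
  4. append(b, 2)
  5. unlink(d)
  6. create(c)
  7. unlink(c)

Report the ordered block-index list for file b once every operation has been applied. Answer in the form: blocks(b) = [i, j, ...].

  1. create(d)  ⇒  F............  {d→[0]}
  2. create(b)  ⇒  FF...........  {b→[1]; d→[0]}
  3. append(b, 3)  ⇒  FFFFF........  {b→[1, 2, 3, 4]; d→[0]}
  4. append(b, 2)  ⇒  FFFFFFF......  {b→[1, 2, 3, 4, 5, 6]; d→[0]}
  5. unlink(d)  ⇒  .FFFFFF......  {b→[1, 2, 3, 4, 5, 6]}
  6. create(c)  ⇒  FFFFFFF......  {b→[1, 2, 3, 4, 5, 6]; c→[0]}
  7. unlink(c)  ⇒  .FFFFFF......  {b→[1, 2, 3, 4, 5, 6]}

blocks(b) = [1, 2, 3, 4, 5, 6]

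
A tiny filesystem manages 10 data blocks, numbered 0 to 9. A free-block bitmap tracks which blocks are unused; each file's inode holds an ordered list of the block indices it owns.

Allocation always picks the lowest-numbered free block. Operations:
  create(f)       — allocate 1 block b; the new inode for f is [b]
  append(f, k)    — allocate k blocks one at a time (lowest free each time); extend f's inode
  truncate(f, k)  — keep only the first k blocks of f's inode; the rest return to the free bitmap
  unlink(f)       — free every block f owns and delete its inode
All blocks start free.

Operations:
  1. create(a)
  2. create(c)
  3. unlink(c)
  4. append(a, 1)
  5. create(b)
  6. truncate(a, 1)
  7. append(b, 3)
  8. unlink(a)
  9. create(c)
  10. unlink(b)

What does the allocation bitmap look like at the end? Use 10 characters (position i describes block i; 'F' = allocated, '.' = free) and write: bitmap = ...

bitmap = F.........

create(a): bitmap=F......... | a=[0]
create(c): bitmap=FF........ | a=[0] c=[1]
unlink(c): bitmap=F......... | a=[0]
append(a, 1): bitmap=FF........ | a=[0, 1]
create(b): bitmap=FFF....... | a=[0, 1] b=[2]
truncate(a, 1): bitmap=F.F....... | a=[0] b=[2]
append(b, 3): bitmap=FFFFF..... | a=[0] b=[2, 1, 3, 4]
unlink(a): bitmap=.FFFF..... | b=[2, 1, 3, 4]
create(c): bitmap=FFFFF..... | b=[2, 1, 3, 4] c=[0]
unlink(b): bitmap=F......... | c=[0]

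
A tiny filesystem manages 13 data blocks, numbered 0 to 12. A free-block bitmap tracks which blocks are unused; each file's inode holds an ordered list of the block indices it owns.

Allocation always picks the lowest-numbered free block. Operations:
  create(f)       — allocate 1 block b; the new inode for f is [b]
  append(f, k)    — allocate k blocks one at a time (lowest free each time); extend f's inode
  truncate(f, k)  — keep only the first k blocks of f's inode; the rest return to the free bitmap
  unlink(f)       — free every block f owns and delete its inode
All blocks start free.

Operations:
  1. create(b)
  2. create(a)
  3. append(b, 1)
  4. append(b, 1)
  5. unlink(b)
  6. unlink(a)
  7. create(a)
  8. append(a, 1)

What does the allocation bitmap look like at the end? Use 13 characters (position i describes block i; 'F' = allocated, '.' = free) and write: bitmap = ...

  1. create(b)  ⇒  F............  {b→[0]}
  2. create(a)  ⇒  FF...........  {a→[1]; b→[0]}
  3. append(b, 1)  ⇒  FFF..........  {a→[1]; b→[0, 2]}
  4. append(b, 1)  ⇒  FFFF.........  {a→[1]; b→[0, 2, 3]}
  5. unlink(b)  ⇒  .F...........  {a→[1]}
  6. unlink(a)  ⇒  .............  {}
  7. create(a)  ⇒  F............  {a→[0]}
  8. append(a, 1)  ⇒  FF...........  {a→[0, 1]}

bitmap = FF...........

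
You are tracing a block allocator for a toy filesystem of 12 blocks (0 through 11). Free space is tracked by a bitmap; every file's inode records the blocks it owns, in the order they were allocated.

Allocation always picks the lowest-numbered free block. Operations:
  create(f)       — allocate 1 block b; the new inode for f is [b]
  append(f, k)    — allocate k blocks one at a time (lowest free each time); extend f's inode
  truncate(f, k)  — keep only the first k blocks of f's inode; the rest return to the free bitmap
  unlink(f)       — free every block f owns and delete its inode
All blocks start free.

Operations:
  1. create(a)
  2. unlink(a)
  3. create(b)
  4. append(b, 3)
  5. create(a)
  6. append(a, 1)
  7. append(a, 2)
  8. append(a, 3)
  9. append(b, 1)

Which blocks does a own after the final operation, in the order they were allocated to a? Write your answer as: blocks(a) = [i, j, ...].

create(a): bitmap=F........... | a=[0]
unlink(a): bitmap=............ | 
create(b): bitmap=F........... | b=[0]
append(b, 3): bitmap=FFFF........ | b=[0, 1, 2, 3]
create(a): bitmap=FFFFF....... | a=[4] b=[0, 1, 2, 3]
append(a, 1): bitmap=FFFFFF...... | a=[4, 5] b=[0, 1, 2, 3]
append(a, 2): bitmap=FFFFFFFF.... | a=[4, 5, 6, 7] b=[0, 1, 2, 3]
append(a, 3): bitmap=FFFFFFFFFFF. | a=[4, 5, 6, 7, 8, 9, 10] b=[0, 1, 2, 3]
append(b, 1): bitmap=FFFFFFFFFFFF | a=[4, 5, 6, 7, 8, 9, 10] b=[0, 1, 2, 3, 11]

blocks(a) = [4, 5, 6, 7, 8, 9, 10]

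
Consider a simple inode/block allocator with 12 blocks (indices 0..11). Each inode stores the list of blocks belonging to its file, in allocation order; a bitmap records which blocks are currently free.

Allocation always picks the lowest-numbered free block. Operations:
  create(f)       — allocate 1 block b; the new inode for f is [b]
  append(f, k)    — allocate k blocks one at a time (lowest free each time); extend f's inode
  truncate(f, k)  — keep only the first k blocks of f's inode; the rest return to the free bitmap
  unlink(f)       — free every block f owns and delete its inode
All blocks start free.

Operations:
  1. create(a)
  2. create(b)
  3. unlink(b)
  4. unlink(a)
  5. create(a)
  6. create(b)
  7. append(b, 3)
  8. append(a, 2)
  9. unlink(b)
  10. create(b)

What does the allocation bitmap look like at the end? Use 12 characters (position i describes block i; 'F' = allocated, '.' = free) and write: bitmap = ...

after create(a) → a:[0]  free=[F...........]
after create(b) → a:[0], b:[1]  free=[FF..........]
after unlink(b) → a:[0]  free=[F...........]
after unlink(a) →   free=[............]
after create(a) → a:[0]  free=[F...........]
after create(b) → a:[0], b:[1]  free=[FF..........]
after append(b, 3) → a:[0], b:[1, 2, 3, 4]  free=[FFFFF.......]
after append(a, 2) → a:[0, 5, 6], b:[1, 2, 3, 4]  free=[FFFFFFF.....]
after unlink(b) → a:[0, 5, 6]  free=[F....FF.....]
after create(b) → a:[0, 5, 6], b:[1]  free=[FF...FF.....]

bitmap = FF...FF.....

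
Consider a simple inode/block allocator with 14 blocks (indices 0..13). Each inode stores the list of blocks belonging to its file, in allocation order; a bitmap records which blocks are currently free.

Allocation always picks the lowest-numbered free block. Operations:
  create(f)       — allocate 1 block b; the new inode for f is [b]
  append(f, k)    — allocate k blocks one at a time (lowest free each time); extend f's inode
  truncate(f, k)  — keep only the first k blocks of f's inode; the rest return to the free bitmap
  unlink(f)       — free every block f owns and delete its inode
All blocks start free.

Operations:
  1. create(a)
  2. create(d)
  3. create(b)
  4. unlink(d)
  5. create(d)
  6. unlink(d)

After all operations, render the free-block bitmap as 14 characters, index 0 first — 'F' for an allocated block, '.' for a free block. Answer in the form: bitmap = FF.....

bitmap = F.F...........

  1. create(a)  ⇒  F.............  {a→[0]}
  2. create(d)  ⇒  FF............  {a→[0]; d→[1]}
  3. create(b)  ⇒  FFF...........  {a→[0]; b→[2]; d→[1]}
  4. unlink(d)  ⇒  F.F...........  {a→[0]; b→[2]}
  5. create(d)  ⇒  FFF...........  {a→[0]; b→[2]; d→[1]}
  6. unlink(d)  ⇒  F.F...........  {a→[0]; b→[2]}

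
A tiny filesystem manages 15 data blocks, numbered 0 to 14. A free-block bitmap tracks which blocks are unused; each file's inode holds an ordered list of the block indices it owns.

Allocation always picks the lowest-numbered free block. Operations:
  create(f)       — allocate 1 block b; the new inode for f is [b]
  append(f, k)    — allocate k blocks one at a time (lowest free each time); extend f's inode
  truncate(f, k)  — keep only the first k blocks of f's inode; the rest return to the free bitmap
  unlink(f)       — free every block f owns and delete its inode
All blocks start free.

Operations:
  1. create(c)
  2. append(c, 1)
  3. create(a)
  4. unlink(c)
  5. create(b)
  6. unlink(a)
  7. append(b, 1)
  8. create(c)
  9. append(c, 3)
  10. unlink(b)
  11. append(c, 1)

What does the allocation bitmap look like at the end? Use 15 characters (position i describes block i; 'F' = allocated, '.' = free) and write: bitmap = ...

  1. create(c)  ⇒  F..............  {c→[0]}
  2. append(c, 1)  ⇒  FF.............  {c→[0, 1]}
  3. create(a)  ⇒  FFF............  {a→[2]; c→[0, 1]}
  4. unlink(c)  ⇒  ..F............  {a→[2]}
  5. create(b)  ⇒  F.F............  {a→[2]; b→[0]}
  6. unlink(a)  ⇒  F..............  {b→[0]}
  7. append(b, 1)  ⇒  FF.............  {b→[0, 1]}
  8. create(c)  ⇒  FFF............  {b→[0, 1]; c→[2]}
  9. append(c, 3)  ⇒  FFFFFF.........  {b→[0, 1]; c→[2, 3, 4, 5]}
  10. unlink(b)  ⇒  ..FFFF.........  {c→[2, 3, 4, 5]}
  11. append(c, 1)  ⇒  F.FFFF.........  {c→[2, 3, 4, 5, 0]}

bitmap = F.FFFF.........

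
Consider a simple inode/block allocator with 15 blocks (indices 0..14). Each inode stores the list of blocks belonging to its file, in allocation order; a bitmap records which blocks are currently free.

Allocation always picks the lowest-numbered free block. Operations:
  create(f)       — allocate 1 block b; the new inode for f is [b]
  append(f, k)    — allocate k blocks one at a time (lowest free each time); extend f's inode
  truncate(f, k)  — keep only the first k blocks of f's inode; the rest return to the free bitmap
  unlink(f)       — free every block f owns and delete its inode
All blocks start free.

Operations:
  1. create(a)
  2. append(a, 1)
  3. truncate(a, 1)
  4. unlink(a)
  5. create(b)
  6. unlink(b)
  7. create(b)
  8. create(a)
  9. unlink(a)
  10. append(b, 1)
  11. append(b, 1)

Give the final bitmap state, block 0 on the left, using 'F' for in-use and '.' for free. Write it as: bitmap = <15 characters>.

after create(a) → a:[0]  free=[F..............]
after append(a, 1) → a:[0, 1]  free=[FF.............]
after truncate(a, 1) → a:[0]  free=[F..............]
after unlink(a) →   free=[...............]
after create(b) → b:[0]  free=[F..............]
after unlink(b) →   free=[...............]
after create(b) → b:[0]  free=[F..............]
after create(a) → a:[1], b:[0]  free=[FF.............]
after unlink(a) → b:[0]  free=[F..............]
after append(b, 1) → b:[0, 1]  free=[FF.............]
after append(b, 1) → b:[0, 1, 2]  free=[FFF............]

bitmap = FFF............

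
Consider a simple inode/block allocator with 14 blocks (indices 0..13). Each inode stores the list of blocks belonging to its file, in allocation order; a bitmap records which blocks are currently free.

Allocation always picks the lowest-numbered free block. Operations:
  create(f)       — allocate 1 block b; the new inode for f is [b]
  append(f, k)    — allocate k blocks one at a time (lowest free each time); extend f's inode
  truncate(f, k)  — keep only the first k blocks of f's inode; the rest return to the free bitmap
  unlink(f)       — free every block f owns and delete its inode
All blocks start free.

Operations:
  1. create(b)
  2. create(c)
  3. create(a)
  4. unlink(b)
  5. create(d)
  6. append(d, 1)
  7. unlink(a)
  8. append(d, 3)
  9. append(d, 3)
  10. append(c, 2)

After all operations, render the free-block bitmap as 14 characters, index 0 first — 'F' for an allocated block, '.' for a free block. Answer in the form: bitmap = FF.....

bitmap = FFFFFFFFFFF...

after create(b) → b:[0]  free=[F.............]
after create(c) → b:[0], c:[1]  free=[FF............]
after create(a) → a:[2], b:[0], c:[1]  free=[FFF...........]
after unlink(b) → a:[2], c:[1]  free=[.FF...........]
after create(d) → a:[2], c:[1], d:[0]  free=[FFF...........]
after append(d, 1) → a:[2], c:[1], d:[0, 3]  free=[FFFF..........]
after unlink(a) → c:[1], d:[0, 3]  free=[FF.F..........]
after append(d, 3) → c:[1], d:[0, 3, 2, 4, 5]  free=[FFFFFF........]
after append(d, 3) → c:[1], d:[0, 3, 2, 4, 5, 6, 7, 8]  free=[FFFFFFFFF.....]
after append(c, 2) → c:[1, 9, 10], d:[0, 3, 2, 4, 5, 6, 7, 8]  free=[FFFFFFFFFFF...]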